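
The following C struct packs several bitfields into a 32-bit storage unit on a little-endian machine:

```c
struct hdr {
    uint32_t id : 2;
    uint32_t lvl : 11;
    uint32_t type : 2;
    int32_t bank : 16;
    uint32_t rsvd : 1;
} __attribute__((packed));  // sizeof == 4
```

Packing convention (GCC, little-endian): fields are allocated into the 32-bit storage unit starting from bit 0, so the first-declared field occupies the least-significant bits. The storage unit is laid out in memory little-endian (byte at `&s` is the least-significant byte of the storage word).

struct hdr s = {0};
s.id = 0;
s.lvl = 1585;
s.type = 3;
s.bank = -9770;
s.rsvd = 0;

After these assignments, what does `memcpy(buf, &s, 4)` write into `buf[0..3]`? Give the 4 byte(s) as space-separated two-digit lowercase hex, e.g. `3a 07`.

id:2 = 0 → 0x0 << 0 → word 0x00000000
lvl:11 = 1585 → 0x631 << 2 → word 0x000018c4
type:2 = 3 → 0x3 << 13 → word 0x000078c4
bank:16 = -9770 → 0xd9d6 << 15 → word 0x6ceb78c4
rsvd:1 = 0 → 0x0 << 31 → word 0x6ceb78c4
word = 0x6ceb78c4 → little-endian bytes:
  [0]=0xc4  [1]=0x78  [2]=0xeb  [3]=0x6c

c4 78 eb 6c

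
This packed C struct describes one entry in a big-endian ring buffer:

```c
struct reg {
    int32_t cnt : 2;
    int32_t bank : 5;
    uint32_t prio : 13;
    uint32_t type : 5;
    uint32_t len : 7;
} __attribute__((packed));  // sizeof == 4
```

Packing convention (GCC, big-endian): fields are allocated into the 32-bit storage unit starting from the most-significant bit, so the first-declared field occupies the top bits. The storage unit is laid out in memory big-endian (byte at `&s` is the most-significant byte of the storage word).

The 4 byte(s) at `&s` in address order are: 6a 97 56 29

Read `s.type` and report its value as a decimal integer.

[0]=0x6a [1]=0x97 [2]=0x56 [3]=0x29 (big-endian) → word 0x6a975629
cnt:2 @ bit 30 → (0x6a975629>>30)&0x3 = 0x1
bank:5 @ bit 25 → (0x6a975629>>25)&0x1f = 0x15
prio:13 @ bit 12 → (0x6a975629>>12)&0x1fff = 0x975
type:5 @ bit 7 → (0x6a975629>>7)&0x1f = 0xc  ←
len:7 @ bit 0 → (0x6a975629>>0)&0x7f = 0x29

12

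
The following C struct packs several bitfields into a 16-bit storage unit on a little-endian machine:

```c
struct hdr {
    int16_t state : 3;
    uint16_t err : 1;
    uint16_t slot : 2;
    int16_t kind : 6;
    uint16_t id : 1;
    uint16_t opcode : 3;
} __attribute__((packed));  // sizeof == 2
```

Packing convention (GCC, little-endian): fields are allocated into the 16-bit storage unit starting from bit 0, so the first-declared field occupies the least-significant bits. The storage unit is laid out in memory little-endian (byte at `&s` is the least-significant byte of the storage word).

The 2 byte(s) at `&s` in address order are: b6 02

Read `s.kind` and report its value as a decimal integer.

10

[0]=0xb6 [1]=0x02 (little-endian) → word 0x02b6
state [0+:3] = (word>>0) & 0x7 = 6
err [3+:1] = (word>>3) & 0x1 = 0
slot [4+:2] = (word>>4) & 0x3 = 3
kind [6+:6] = (word>>6) & 0x3f = 10  ←
id [12+:1] = (word>>12) & 0x1 = 0
opcode [13+:3] = (word>>13) & 0x7 = 0
kind signed 6b, MSB=0: value = 10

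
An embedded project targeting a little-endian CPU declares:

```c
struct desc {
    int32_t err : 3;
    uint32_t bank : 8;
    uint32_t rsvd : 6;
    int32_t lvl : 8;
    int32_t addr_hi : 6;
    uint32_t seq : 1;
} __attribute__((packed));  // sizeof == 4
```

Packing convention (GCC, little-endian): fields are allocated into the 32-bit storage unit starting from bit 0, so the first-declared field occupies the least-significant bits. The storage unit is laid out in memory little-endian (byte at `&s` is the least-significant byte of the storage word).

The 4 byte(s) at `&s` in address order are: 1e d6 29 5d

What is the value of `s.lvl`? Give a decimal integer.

[0]=0x1e [1]=0xd6 [2]=0x29 [3]=0x5d (little-endian) → word 0x5d29d61e
err [0+:3] = (word>>0) & 0x7 = 6
bank [3+:8] = (word>>3) & 0xff = 195
rsvd [11+:6] = (word>>11) & 0x3f = 58
lvl [17+:8] = (word>>17) & 0xff = 148  ←
addr_hi [25+:6] = (word>>25) & 0x3f = 46
seq [31+:1] = (word>>31) & 0x1 = 0
lvl signed 8b, MSB=1: 148 - 256 = -108

-108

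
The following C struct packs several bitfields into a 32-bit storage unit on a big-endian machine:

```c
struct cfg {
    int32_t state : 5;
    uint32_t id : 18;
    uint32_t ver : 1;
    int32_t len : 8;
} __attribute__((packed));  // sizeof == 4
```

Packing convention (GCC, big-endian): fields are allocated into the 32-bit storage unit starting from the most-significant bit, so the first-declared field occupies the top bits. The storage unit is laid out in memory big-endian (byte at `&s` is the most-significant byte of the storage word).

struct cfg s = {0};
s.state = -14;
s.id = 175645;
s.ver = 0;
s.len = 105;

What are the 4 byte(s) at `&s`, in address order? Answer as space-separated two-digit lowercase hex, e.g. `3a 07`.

[27+:5] state=-14 & 0x1f = 0x12; word=0x90000000
[9+:18] id=175645 & 0x3ffff = 0x2ae1d; word=0x955c3a00
[8+:1] ver=0 & 0x1 = 0x0; word=0x955c3a00
[0+:8] len=105 & 0xff = 0x69; word=0x955c3a69
word = 0x955c3a69 → big-endian bytes:
  [0]=0x95  [1]=0x5c  [2]=0x3a  [3]=0x69

95 5c 3a 69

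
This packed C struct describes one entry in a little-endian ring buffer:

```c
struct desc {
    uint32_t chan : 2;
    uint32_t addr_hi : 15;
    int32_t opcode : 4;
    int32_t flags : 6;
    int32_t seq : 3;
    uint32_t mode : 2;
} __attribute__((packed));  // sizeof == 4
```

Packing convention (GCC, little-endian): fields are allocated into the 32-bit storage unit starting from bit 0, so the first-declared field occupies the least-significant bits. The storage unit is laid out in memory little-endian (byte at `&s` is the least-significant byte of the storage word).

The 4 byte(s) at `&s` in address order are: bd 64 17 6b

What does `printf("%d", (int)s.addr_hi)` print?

22831

[0]=0xbd [1]=0x64 [2]=0x17 [3]=0x6b (little-endian) → word 0x6b1764bd
chan [0+:2] = (word>>0) & 0x3 = 1
addr_hi [2+:15] = (word>>2) & 0x7fff = 22831  ←
opcode [17+:4] = (word>>17) & 0xf = 11
flags [21+:6] = (word>>21) & 0x3f = 24
seq [27+:3] = (word>>27) & 0x7 = 5
mode [30+:2] = (word>>30) & 0x3 = 1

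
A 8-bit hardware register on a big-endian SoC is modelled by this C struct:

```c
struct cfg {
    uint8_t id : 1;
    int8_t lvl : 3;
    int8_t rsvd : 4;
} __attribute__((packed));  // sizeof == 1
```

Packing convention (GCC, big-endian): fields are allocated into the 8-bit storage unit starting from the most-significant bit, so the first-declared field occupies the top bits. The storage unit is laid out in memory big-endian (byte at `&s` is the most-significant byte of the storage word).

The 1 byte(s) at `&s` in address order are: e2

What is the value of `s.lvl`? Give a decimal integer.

-2

[0]=0xe2 (big-endian) → word 0xe2
id:1 @ bit 7 → (0xe2>>7)&0x1 = 0x1
lvl:3 @ bit 4 → (0xe2>>4)&0x7 = 0x6  ←
rsvd:4 @ bit 0 → (0xe2>>0)&0xf = 0x2
lvl signed 3b, MSB=1: 6 - 8 = -2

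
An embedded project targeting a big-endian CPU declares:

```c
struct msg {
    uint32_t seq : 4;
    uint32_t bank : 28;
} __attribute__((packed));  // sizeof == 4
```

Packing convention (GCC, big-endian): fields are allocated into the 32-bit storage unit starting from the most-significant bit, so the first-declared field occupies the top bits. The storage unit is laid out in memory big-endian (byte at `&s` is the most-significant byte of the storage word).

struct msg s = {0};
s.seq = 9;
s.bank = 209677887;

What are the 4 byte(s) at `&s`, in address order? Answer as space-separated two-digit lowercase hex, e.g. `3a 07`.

9c 7f 6e 3f

[28+:4] seq=9 & 0xf = 0x9; word=0x90000000
[0+:28] bank=209677887 & 0xfffffff = 0xc7f6e3f; word=0x9c7f6e3f
word = 0x9c7f6e3f → big-endian bytes:
  [0]=0x9c  [1]=0x7f  [2]=0x6e  [3]=0x3f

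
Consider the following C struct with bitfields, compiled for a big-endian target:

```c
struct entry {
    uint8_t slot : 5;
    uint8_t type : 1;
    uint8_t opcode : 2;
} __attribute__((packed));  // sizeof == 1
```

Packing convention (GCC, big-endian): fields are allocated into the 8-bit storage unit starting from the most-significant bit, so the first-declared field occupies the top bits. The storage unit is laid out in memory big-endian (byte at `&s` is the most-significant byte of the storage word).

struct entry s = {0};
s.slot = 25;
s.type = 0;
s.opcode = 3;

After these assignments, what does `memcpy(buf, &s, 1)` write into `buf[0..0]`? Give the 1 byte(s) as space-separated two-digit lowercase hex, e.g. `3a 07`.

cb

slot:5 = 25 → 0x19 << 3 → word 0xc8
type:1 = 0 → 0x0 << 2 → word 0xc8
opcode:2 = 3 → 0x3 << 0 → word 0xcb
word = 0xcb → big-endian bytes:
  [0]=0xcb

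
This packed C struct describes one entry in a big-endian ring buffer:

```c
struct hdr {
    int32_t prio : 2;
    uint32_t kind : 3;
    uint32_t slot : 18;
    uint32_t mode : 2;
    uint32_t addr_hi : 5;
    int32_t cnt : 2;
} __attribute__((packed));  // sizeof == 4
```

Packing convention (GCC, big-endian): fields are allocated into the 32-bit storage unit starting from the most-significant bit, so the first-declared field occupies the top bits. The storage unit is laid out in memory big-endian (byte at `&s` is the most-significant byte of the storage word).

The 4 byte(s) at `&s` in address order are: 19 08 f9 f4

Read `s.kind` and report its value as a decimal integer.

3

[0]=0x19 [1]=0x08 [2]=0xf9 [3]=0xf4 (big-endian) → word 0x1908f9f4
prio:2 @ bit 30 → (0x1908f9f4>>30)&0x3 = 0x0
kind:3 @ bit 27 → (0x1908f9f4>>27)&0x7 = 0x3  ←
slot:18 @ bit 9 → (0x1908f9f4>>9)&0x3ffff = 0x847c
mode:2 @ bit 7 → (0x1908f9f4>>7)&0x3 = 0x3
addr_hi:5 @ bit 2 → (0x1908f9f4>>2)&0x1f = 0x1d
cnt:2 @ bit 0 → (0x1908f9f4>>0)&0x3 = 0x0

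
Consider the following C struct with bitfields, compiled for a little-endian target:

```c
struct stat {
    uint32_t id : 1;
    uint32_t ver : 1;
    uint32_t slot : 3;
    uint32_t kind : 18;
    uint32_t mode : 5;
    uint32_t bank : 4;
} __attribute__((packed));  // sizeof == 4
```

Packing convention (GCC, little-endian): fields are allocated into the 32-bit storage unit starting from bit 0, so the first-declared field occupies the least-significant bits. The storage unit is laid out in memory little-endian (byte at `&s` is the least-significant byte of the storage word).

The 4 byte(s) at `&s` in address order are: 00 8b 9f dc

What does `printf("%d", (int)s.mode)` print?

[0]=0x00 [1]=0x8b [2]=0x9f [3]=0xdc (little-endian) → word 0xdc9f8b00
id:1 @ bit 0 → (0xdc9f8b00>>0)&0x1 = 0x0
ver:1 @ bit 1 → (0xdc9f8b00>>1)&0x1 = 0x0
slot:3 @ bit 2 → (0xdc9f8b00>>2)&0x7 = 0x0
kind:18 @ bit 5 → (0xdc9f8b00>>5)&0x3ffff = 0xfc58
mode:5 @ bit 23 → (0xdc9f8b00>>23)&0x1f = 0x19  ←
bank:4 @ bit 28 → (0xdc9f8b00>>28)&0xf = 0xd

25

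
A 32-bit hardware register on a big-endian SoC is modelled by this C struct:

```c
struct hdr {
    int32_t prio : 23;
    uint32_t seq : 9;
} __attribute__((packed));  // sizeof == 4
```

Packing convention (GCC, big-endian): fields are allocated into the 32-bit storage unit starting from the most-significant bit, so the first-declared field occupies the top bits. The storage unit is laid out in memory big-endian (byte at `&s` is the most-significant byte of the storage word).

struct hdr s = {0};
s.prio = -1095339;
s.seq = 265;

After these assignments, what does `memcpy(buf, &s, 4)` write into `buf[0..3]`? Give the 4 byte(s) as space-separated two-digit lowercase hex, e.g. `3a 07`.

[9+:23] prio=-1095339 & 0x7fffff = 0x6f4955; word=0xde92aa00
[0+:9] seq=265 & 0x1ff = 0x109; word=0xde92ab09
word = 0xde92ab09 → big-endian bytes:
  [0]=0xde  [1]=0x92  [2]=0xab  [3]=0x09

de 92 ab 09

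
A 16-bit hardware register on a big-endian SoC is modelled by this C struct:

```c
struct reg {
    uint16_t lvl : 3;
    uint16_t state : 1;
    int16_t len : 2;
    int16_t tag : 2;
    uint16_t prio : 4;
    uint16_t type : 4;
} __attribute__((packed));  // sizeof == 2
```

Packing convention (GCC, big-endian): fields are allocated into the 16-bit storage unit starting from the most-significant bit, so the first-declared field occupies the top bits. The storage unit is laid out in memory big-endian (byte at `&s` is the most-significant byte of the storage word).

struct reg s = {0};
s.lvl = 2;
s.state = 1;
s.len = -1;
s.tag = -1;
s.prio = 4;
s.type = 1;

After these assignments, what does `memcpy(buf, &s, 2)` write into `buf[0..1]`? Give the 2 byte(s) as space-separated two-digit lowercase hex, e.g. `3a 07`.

5f 41

lvl:3 = 2 → 0x2 << 13 → word 0x4000
state:1 = 1 → 0x1 << 12 → word 0x5000
len:2 = -1 → 0x3 << 10 → word 0x5c00
tag:2 = -1 → 0x3 << 8 → word 0x5f00
prio:4 = 4 → 0x4 << 4 → word 0x5f40
type:4 = 1 → 0x1 << 0 → word 0x5f41
word = 0x5f41 → big-endian bytes:
  [0]=0x5f  [1]=0x41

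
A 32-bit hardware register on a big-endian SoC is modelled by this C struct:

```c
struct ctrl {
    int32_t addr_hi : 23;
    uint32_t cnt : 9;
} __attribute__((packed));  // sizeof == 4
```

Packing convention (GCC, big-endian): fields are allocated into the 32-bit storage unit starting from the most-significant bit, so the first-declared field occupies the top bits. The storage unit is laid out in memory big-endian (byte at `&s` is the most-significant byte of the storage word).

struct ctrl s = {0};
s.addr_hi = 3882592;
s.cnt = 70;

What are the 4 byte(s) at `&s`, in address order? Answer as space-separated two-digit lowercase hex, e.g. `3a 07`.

addr_hi:23 = 3882592 → 0x3b3e60 << 9 → word 0x767cc000
cnt:9 = 70 → 0x46 << 0 → word 0x767cc046
word = 0x767cc046 → big-endian bytes:
  [0]=0x76  [1]=0x7c  [2]=0xc0  [3]=0x46

76 7c c0 46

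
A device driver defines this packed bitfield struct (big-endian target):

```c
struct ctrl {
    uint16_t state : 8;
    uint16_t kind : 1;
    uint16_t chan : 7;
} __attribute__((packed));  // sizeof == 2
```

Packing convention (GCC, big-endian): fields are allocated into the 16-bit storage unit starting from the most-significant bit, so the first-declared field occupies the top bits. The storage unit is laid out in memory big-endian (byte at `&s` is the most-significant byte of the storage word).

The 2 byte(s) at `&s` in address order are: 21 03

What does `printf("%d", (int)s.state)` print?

[0]=0x21 [1]=0x03 (big-endian) → word 0x2103
state:8 @ bit 8 → (0x2103>>8)&0xff = 0x21  ←
kind:1 @ bit 7 → (0x2103>>7)&0x1 = 0x0
chan:7 @ bit 0 → (0x2103>>0)&0x7f = 0x3

33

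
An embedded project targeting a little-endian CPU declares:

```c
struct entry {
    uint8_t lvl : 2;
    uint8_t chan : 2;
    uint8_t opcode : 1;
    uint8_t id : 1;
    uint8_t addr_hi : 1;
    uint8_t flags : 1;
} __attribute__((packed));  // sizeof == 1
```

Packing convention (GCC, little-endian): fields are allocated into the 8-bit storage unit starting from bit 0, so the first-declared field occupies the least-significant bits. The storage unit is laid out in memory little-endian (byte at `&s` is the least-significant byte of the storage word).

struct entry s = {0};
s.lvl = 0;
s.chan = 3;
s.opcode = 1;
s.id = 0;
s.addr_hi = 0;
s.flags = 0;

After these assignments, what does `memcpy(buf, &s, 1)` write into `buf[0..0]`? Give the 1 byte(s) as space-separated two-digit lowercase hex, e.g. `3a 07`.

1c

[0+:2] lvl=0 & 0x3 = 0x0; word=0x00
[2+:2] chan=3 & 0x3 = 0x3; word=0x0c
[4+:1] opcode=1 & 0x1 = 0x1; word=0x1c
[5+:1] id=0 & 0x1 = 0x0; word=0x1c
[6+:1] addr_hi=0 & 0x1 = 0x0; word=0x1c
[7+:1] flags=0 & 0x1 = 0x0; word=0x1c
word = 0x1c → little-endian bytes:
  [0]=0x1c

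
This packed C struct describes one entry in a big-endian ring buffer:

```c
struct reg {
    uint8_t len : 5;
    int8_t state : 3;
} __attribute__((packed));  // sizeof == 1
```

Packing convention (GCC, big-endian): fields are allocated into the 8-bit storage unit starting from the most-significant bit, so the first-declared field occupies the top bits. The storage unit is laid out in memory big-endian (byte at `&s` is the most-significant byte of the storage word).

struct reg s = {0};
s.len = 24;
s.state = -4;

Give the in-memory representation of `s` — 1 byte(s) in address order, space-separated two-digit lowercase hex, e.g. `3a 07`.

c4

len:5 = 24 → 0x18 << 3 → word 0xc0
state:3 = -4 → 0x4 << 0 → word 0xc4
word = 0xc4 → big-endian bytes:
  [0]=0xc4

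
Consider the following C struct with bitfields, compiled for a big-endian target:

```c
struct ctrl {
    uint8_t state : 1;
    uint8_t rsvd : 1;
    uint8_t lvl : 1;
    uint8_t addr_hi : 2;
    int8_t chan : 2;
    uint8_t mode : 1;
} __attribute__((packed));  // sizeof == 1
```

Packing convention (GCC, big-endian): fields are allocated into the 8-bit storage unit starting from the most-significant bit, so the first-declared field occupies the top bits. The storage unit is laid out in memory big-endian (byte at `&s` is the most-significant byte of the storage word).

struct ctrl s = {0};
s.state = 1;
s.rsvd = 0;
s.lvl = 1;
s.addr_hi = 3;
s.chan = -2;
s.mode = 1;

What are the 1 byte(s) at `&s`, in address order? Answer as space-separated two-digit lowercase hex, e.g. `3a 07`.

bd

state:1 = 1 → 0x1 << 7 → word 0x80
rsvd:1 = 0 → 0x0 << 6 → word 0x80
lvl:1 = 1 → 0x1 << 5 → word 0xa0
addr_hi:2 = 3 → 0x3 << 3 → word 0xb8
chan:2 = -2 → 0x2 << 1 → word 0xbc
mode:1 = 1 → 0x1 << 0 → word 0xbd
word = 0xbd → big-endian bytes:
  [0]=0xbd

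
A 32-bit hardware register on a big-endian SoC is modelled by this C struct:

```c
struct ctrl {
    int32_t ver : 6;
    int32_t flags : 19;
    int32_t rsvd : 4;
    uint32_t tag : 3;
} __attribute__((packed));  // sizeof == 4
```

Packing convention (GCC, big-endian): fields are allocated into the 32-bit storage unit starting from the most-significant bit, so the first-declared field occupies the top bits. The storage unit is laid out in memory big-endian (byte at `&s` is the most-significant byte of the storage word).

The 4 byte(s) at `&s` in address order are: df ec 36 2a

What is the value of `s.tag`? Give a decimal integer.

[0]=0xdf [1]=0xec [2]=0x36 [3]=0x2a (big-endian) → word 0xdfec362a
ver [26+:6] = (word>>26) & 0x3f = 55
flags [7+:19] = (word>>7) & 0x7ffff = 514156
rsvd [3+:4] = (word>>3) & 0xf = 5
tag [0+:3] = (word>>0) & 0x7 = 2  ←

2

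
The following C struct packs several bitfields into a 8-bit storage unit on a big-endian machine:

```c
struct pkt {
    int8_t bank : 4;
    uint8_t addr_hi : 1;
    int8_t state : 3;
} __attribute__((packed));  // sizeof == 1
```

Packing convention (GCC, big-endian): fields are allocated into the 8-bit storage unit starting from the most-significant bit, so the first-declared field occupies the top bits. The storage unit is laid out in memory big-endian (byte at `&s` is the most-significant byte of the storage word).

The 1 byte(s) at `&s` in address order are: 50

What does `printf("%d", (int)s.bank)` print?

5

[0]=0x50 (big-endian) → word 0x50
bank [4+:4] = (word>>4) & 0xf = 5  ←
addr_hi [3+:1] = (word>>3) & 0x1 = 0
state [0+:3] = (word>>0) & 0x7 = 0
bank signed 4b, MSB=0: value = 5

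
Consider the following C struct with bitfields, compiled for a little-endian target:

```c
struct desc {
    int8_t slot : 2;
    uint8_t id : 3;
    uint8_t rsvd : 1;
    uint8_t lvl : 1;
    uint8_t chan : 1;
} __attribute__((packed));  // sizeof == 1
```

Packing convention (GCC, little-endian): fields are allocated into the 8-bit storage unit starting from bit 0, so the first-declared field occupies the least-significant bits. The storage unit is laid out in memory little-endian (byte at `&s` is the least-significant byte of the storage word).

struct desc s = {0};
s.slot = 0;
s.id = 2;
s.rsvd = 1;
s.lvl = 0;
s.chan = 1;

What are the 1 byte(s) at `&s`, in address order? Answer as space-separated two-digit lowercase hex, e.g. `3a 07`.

[0+:2] slot=0 & 0x3 = 0x0; word=0x00
[2+:3] id=2 & 0x7 = 0x2; word=0x08
[5+:1] rsvd=1 & 0x1 = 0x1; word=0x28
[6+:1] lvl=0 & 0x1 = 0x0; word=0x28
[7+:1] chan=1 & 0x1 = 0x1; word=0xa8
word = 0xa8 → little-endian bytes:
  [0]=0xa8

a8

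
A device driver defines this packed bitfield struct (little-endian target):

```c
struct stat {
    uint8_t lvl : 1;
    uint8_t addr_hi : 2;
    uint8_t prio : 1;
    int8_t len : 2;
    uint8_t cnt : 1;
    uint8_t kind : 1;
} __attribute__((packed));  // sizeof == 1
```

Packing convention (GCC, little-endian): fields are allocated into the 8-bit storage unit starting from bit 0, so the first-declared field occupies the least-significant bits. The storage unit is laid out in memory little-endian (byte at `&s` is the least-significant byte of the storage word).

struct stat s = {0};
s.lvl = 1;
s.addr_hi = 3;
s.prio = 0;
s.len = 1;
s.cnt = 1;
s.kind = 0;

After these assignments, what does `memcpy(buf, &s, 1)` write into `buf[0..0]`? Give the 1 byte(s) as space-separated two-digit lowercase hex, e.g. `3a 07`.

lvl:1 = 1 → 0x1 << 0 → word 0x01
addr_hi:2 = 3 → 0x3 << 1 → word 0x07
prio:1 = 0 → 0x0 << 3 → word 0x07
len:2 = 1 → 0x1 << 4 → word 0x17
cnt:1 = 1 → 0x1 << 6 → word 0x57
kind:1 = 0 → 0x0 << 7 → word 0x57
word = 0x57 → little-endian bytes:
  [0]=0x57

57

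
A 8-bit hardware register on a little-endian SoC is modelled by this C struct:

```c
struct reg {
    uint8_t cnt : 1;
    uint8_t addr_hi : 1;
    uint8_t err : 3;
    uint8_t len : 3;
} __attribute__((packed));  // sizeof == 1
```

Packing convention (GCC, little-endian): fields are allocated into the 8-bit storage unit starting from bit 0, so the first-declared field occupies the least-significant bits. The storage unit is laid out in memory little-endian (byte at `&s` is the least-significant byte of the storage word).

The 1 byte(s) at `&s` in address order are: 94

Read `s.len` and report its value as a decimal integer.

[0]=0x94 (little-endian) → word 0x94
cnt:1 @ bit 0 → (0x94>>0)&0x1 = 0x0
addr_hi:1 @ bit 1 → (0x94>>1)&0x1 = 0x0
err:3 @ bit 2 → (0x94>>2)&0x7 = 0x5
len:3 @ bit 5 → (0x94>>5)&0x7 = 0x4  ←

4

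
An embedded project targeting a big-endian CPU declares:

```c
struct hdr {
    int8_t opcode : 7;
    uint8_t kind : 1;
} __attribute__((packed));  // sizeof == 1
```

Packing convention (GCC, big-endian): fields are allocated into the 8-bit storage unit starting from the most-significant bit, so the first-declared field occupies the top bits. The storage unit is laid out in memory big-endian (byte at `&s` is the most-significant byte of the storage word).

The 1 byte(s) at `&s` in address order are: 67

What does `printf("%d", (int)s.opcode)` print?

[0]=0x67 (big-endian) → word 0x67
opcode:7 @ bit 1 → (0x67>>1)&0x7f = 0x33  ←
kind:1 @ bit 0 → (0x67>>0)&0x1 = 0x1
opcode signed 7b, MSB=0: value = 51

51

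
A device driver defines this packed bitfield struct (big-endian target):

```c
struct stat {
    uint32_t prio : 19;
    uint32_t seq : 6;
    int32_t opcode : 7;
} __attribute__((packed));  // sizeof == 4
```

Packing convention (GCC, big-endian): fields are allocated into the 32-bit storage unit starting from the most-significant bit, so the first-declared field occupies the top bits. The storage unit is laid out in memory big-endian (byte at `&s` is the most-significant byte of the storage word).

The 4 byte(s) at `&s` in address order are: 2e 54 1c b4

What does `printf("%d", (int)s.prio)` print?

94880

[0]=0x2e [1]=0x54 [2]=0x1c [3]=0xb4 (big-endian) → word 0x2e541cb4
prio:19 @ bit 13 → (0x2e541cb4>>13)&0x7ffff = 0x172a0  ←
seq:6 @ bit 7 → (0x2e541cb4>>7)&0x3f = 0x39
opcode:7 @ bit 0 → (0x2e541cb4>>0)&0x7f = 0x34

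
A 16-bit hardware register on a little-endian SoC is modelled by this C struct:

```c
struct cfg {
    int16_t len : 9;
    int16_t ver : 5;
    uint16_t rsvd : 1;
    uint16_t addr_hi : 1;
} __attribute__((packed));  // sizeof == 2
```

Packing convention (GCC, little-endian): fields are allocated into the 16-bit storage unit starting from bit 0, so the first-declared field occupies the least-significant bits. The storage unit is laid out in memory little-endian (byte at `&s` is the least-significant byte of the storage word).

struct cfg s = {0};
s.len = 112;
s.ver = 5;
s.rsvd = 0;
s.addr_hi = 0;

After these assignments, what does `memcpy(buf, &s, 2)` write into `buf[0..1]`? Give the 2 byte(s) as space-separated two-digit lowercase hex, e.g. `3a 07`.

len:9 = 112 → 0x70 << 0 → word 0x0070
ver:5 = 5 → 0x5 << 9 → word 0x0a70
rsvd:1 = 0 → 0x0 << 14 → word 0x0a70
addr_hi:1 = 0 → 0x0 << 15 → word 0x0a70
word = 0x0a70 → little-endian bytes:
  [0]=0x70  [1]=0x0a

70 0a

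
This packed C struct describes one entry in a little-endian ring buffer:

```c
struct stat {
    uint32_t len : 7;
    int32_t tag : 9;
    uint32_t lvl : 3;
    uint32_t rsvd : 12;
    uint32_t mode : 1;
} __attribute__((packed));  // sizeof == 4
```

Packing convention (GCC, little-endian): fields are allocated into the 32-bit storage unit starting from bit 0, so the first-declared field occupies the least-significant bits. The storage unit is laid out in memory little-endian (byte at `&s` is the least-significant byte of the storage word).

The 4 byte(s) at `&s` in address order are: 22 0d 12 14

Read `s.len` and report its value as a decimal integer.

34

[0]=0x22 [1]=0x0d [2]=0x12 [3]=0x14 (little-endian) → word 0x14120d22
len:7 @ bit 0 → (0x14120d22>>0)&0x7f = 0x22  ←
tag:9 @ bit 7 → (0x14120d22>>7)&0x1ff = 0x1a
lvl:3 @ bit 16 → (0x14120d22>>16)&0x7 = 0x2
rsvd:12 @ bit 19 → (0x14120d22>>19)&0xfff = 0x282
mode:1 @ bit 31 → (0x14120d22>>31)&0x1 = 0x0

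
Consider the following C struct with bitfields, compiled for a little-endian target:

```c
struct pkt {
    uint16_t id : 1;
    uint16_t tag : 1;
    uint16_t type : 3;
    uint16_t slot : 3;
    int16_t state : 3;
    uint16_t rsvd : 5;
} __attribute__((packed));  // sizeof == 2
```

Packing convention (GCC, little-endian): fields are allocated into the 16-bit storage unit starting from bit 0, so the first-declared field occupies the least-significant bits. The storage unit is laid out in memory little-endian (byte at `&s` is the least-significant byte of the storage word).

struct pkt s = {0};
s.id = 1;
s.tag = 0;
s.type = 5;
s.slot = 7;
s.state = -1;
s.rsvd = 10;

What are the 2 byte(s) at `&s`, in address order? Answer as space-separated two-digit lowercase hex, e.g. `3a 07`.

f5 57

[0+:1] id=1 & 0x1 = 0x1; word=0x0001
[1+:1] tag=0 & 0x1 = 0x0; word=0x0001
[2+:3] type=5 & 0x7 = 0x5; word=0x0015
[5+:3] slot=7 & 0x7 = 0x7; word=0x00f5
[8+:3] state=-1 & 0x7 = 0x7; word=0x07f5
[11+:5] rsvd=10 & 0x1f = 0xa; word=0x57f5
word = 0x57f5 → little-endian bytes:
  [0]=0xf5  [1]=0x57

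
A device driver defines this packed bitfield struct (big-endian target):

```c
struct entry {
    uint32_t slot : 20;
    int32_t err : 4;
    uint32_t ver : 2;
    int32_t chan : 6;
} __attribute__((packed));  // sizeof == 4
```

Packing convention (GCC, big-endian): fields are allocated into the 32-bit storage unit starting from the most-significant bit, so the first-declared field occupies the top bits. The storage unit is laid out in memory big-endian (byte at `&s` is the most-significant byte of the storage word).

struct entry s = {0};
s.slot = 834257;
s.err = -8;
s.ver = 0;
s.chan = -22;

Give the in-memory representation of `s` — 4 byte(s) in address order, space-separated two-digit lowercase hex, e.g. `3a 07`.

cb ad 18 2a

[12+:20] slot=834257 & 0xfffff = 0xcbad1; word=0xcbad1000
[8+:4] err=-8 & 0xf = 0x8; word=0xcbad1800
[6+:2] ver=0 & 0x3 = 0x0; word=0xcbad1800
[0+:6] chan=-22 & 0x3f = 0x2a; word=0xcbad182a
word = 0xcbad182a → big-endian bytes:
  [0]=0xcb  [1]=0xad  [2]=0x18  [3]=0x2a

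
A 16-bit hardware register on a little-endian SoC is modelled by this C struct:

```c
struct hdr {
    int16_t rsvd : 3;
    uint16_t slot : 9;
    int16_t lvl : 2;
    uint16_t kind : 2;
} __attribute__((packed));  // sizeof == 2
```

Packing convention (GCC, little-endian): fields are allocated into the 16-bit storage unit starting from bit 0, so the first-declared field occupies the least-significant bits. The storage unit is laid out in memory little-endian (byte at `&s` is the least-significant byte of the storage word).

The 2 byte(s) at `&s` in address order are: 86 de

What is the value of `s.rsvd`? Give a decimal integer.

-2

[0]=0x86 [1]=0xde (little-endian) → word 0xde86
rsvd:3 @ bit 0 → (0xde86>>0)&0x7 = 0x6  ←
slot:9 @ bit 3 → (0xde86>>3)&0x1ff = 0x1d0
lvl:2 @ bit 12 → (0xde86>>12)&0x3 = 0x1
kind:2 @ bit 14 → (0xde86>>14)&0x3 = 0x3
rsvd signed 3b, MSB=1: 6 - 8 = -2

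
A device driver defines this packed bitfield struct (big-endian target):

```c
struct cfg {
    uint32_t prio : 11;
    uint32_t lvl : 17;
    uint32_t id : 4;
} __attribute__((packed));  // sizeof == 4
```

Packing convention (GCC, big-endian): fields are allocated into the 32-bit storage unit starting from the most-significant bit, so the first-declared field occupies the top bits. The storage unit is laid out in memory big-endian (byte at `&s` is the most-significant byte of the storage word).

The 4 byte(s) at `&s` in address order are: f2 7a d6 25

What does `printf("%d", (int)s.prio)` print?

[0]=0xf2 [1]=0x7a [2]=0xd6 [3]=0x25 (big-endian) → word 0xf27ad625
prio [21+:11] = (word>>21) & 0x7ff = 1939  ←
lvl [4+:17] = (word>>4) & 0x1ffff = 109922
id [0+:4] = (word>>0) & 0xf = 5

1939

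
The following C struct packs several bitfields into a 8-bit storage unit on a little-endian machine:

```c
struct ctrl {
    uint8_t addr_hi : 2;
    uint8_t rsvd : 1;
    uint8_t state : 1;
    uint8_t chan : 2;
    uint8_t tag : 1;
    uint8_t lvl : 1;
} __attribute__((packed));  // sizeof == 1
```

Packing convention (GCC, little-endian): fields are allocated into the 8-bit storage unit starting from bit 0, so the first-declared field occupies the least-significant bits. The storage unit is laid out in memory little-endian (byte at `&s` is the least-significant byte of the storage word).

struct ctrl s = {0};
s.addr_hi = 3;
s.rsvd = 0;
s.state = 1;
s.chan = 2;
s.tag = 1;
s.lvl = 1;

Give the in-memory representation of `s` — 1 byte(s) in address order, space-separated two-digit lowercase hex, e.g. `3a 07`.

eb

addr_hi:2 = 3 → 0x3 << 0 → word 0x03
rsvd:1 = 0 → 0x0 << 2 → word 0x03
state:1 = 1 → 0x1 << 3 → word 0x0b
chan:2 = 2 → 0x2 << 4 → word 0x2b
tag:1 = 1 → 0x1 << 6 → word 0x6b
lvl:1 = 1 → 0x1 << 7 → word 0xeb
word = 0xeb → little-endian bytes:
  [0]=0xeb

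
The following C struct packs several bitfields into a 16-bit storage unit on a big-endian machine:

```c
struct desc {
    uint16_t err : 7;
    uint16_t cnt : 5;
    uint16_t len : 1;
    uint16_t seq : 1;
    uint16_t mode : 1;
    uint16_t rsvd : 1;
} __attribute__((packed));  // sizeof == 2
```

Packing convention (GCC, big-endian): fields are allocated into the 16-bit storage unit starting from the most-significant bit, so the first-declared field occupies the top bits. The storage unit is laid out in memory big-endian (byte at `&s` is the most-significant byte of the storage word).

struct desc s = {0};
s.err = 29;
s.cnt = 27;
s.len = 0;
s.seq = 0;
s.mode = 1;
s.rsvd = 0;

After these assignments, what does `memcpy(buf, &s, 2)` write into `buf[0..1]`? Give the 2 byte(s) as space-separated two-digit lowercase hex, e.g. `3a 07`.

[9+:7] err=29 & 0x7f = 0x1d; word=0x3a00
[4+:5] cnt=27 & 0x1f = 0x1b; word=0x3bb0
[3+:1] len=0 & 0x1 = 0x0; word=0x3bb0
[2+:1] seq=0 & 0x1 = 0x0; word=0x3bb0
[1+:1] mode=1 & 0x1 = 0x1; word=0x3bb2
[0+:1] rsvd=0 & 0x1 = 0x0; word=0x3bb2
word = 0x3bb2 → big-endian bytes:
  [0]=0x3b  [1]=0xb2

3b b2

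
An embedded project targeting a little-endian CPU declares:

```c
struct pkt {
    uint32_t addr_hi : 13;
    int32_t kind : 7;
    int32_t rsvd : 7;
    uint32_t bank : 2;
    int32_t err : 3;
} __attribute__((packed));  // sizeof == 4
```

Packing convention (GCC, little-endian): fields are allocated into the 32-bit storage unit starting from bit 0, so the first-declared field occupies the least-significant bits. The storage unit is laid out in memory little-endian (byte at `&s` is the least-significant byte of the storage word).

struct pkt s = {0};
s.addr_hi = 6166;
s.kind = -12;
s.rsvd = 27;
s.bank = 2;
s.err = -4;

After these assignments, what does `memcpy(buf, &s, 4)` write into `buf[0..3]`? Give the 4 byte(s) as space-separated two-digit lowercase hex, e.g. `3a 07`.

16 98 be 91

addr_hi (13b) val=6166 bits=0x1816 at bit 0: 0x00001816
kind (7b) val=-12 bits=0x74 at bit 13: 0x000e9816
rsvd (7b) val=27 bits=0x1b at bit 20: 0x01be9816
bank (2b) val=2 bits=0x2 at bit 27: 0x11be9816
err (3b) val=-4 bits=0x4 at bit 29: 0x91be9816
word = 0x91be9816 → little-endian bytes:
  [0]=0x16  [1]=0x98  [2]=0xbe  [3]=0x91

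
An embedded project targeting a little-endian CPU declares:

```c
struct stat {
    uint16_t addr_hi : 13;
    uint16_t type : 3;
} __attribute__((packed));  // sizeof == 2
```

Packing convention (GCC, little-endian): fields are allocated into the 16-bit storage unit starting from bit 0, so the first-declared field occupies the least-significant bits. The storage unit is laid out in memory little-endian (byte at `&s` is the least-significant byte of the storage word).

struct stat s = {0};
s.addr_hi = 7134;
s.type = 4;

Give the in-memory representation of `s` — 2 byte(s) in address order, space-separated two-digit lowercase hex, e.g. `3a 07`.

addr_hi:13 = 7134 → 0x1bde << 0 → word 0x1bde
type:3 = 4 → 0x4 << 13 → word 0x9bde
word = 0x9bde → little-endian bytes:
  [0]=0xde  [1]=0x9b

de 9b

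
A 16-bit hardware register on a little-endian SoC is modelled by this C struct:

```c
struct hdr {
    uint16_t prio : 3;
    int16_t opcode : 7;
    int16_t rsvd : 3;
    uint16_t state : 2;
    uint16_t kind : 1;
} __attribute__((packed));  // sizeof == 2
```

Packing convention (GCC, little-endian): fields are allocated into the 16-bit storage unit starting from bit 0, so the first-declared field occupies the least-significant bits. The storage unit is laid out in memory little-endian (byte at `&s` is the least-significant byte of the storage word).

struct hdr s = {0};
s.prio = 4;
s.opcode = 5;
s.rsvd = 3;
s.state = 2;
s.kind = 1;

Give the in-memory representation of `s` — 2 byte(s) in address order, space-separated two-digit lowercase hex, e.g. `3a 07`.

2c cc

prio (3b) val=4 bits=0x4 at bit 0: 0x0004
opcode (7b) val=5 bits=0x5 at bit 3: 0x002c
rsvd (3b) val=3 bits=0x3 at bit 10: 0x0c2c
state (2b) val=2 bits=0x2 at bit 13: 0x4c2c
kind (1b) val=1 bits=0x1 at bit 15: 0xcc2c
word = 0xcc2c → little-endian bytes:
  [0]=0x2c  [1]=0xcc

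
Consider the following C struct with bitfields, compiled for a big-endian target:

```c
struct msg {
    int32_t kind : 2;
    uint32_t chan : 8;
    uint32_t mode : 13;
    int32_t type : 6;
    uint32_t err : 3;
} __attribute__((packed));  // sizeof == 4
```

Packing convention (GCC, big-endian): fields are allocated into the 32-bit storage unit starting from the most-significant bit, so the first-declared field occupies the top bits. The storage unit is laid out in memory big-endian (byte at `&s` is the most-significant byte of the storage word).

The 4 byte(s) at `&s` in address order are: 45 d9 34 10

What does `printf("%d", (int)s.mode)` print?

[0]=0x45 [1]=0xd9 [2]=0x34 [3]=0x10 (big-endian) → word 0x45d93410
kind:2 @ bit 30 → (0x45d93410>>30)&0x3 = 0x1
chan:8 @ bit 22 → (0x45d93410>>22)&0xff = 0x17
mode:13 @ bit 9 → (0x45d93410>>9)&0x1fff = 0xc9a  ←
type:6 @ bit 3 → (0x45d93410>>3)&0x3f = 0x2
err:3 @ bit 0 → (0x45d93410>>0)&0x7 = 0x0

3226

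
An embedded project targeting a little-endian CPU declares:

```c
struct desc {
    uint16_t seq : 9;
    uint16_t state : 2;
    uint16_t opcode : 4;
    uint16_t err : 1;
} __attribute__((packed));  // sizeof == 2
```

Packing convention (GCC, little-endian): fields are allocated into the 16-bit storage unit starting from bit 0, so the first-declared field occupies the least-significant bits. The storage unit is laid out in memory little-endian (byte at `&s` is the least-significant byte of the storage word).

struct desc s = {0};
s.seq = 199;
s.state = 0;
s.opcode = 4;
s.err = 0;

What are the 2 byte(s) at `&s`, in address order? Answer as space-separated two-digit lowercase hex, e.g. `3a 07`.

[0+:9] seq=199 & 0x1ff = 0xc7; word=0x00c7
[9+:2] state=0 & 0x3 = 0x0; word=0x00c7
[11+:4] opcode=4 & 0xf = 0x4; word=0x20c7
[15+:1] err=0 & 0x1 = 0x0; word=0x20c7
word = 0x20c7 → little-endian bytes:
  [0]=0xc7  [1]=0x20

c7 20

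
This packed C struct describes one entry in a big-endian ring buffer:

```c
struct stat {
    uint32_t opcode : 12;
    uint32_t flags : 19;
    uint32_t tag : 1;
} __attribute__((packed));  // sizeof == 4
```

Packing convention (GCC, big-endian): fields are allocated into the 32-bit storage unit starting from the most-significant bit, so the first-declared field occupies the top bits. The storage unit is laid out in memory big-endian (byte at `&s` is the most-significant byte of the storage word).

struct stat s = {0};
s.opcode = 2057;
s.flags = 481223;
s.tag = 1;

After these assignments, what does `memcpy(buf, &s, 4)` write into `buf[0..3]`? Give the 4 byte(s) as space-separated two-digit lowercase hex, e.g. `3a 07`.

80 9e af 8f

opcode (12b) val=2057 bits=0x809 at bit 20: 0x80900000
flags (19b) val=481223 bits=0x757c7 at bit 1: 0x809eaf8e
tag (1b) val=1 bits=0x1 at bit 0: 0x809eaf8f
word = 0x809eaf8f → big-endian bytes:
  [0]=0x80  [1]=0x9e  [2]=0xaf  [3]=0x8f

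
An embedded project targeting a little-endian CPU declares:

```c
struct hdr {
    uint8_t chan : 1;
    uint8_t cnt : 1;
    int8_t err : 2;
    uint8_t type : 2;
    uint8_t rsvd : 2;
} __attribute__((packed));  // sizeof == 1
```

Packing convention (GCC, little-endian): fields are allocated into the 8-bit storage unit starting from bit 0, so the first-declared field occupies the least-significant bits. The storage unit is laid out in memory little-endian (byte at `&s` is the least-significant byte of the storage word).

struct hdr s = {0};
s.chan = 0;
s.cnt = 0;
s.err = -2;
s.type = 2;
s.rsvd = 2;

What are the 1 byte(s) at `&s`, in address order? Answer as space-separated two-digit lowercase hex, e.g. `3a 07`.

a8

[0+:1] chan=0 & 0x1 = 0x0; word=0x00
[1+:1] cnt=0 & 0x1 = 0x0; word=0x00
[2+:2] err=-2 & 0x3 = 0x2; word=0x08
[4+:2] type=2 & 0x3 = 0x2; word=0x28
[6+:2] rsvd=2 & 0x3 = 0x2; word=0xa8
word = 0xa8 → little-endian bytes:
  [0]=0xa8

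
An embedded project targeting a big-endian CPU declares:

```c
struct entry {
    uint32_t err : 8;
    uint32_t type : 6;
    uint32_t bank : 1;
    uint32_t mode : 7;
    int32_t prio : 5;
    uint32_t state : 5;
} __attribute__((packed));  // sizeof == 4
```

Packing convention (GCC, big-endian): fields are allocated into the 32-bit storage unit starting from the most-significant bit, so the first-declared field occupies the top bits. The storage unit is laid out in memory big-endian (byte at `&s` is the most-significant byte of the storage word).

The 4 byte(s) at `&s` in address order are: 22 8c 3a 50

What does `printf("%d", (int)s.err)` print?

34

[0]=0x22 [1]=0x8c [2]=0x3a [3]=0x50 (big-endian) → word 0x228c3a50
err:8 @ bit 24 → (0x228c3a50>>24)&0xff = 0x22  ←
type:6 @ bit 18 → (0x228c3a50>>18)&0x3f = 0x23
bank:1 @ bit 17 → (0x228c3a50>>17)&0x1 = 0x0
mode:7 @ bit 10 → (0x228c3a50>>10)&0x7f = 0xe
prio:5 @ bit 5 → (0x228c3a50>>5)&0x1f = 0x12
state:5 @ bit 0 → (0x228c3a50>>0)&0x1f = 0x10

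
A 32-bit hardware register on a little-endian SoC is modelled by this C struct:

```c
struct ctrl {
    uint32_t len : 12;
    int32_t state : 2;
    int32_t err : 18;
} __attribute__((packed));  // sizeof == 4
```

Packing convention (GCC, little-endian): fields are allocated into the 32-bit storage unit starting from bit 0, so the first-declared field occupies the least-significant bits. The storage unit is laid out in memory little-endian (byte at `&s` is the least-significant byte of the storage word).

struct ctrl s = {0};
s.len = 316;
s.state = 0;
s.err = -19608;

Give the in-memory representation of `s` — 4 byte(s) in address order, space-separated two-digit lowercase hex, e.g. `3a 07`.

[0+:12] len=316 & 0xfff = 0x13c; word=0x0000013c
[12+:2] state=0 & 0x3 = 0x0; word=0x0000013c
[14+:18] err=-19608 & 0x3ffff = 0x3b368; word=0xecda013c
word = 0xecda013c → little-endian bytes:
  [0]=0x3c  [1]=0x01  [2]=0xda  [3]=0xec

3c 01 da ec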